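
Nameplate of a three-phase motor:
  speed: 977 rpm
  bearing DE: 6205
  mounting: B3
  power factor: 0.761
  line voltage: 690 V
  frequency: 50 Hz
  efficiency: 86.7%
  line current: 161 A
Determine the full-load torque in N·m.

1240 N·m

P_in = √3·V·I·cosφ = 1.732 × 690 × 161 × 0.761 = 146422 W
P_out = η·P_in = 0.867 × 146422 = 126948 W
n = 977 rpm
ω = 2π×977/60 = 102.3 rad/s
τ = P_out/ω = 126948/102.3 = 1240 N·m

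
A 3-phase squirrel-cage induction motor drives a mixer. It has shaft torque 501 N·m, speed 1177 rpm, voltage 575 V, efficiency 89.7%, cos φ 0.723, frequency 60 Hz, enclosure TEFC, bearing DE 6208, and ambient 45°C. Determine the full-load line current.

ω = 2π×1177/60 = 123.3 rad/s; P_out = τω = 501 × 123.3 = 61773 W
P_in = P_out / η = 61773 / 0.897 = 68866 W
I_L = P_in / (√3·V_L·cosφ) = 68866 / (1.732 × 575 × 0.723) = 95.6 A

95.6 A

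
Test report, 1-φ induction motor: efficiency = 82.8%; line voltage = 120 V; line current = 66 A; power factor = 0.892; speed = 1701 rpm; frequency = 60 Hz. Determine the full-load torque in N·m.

32.8 N·m

P_in = V·I·cosφ = 120 × 66 × 0.892 = 7065 W
P_out = η·P_in = 0.828 × 7065 = 5850 W
n = 1701 rpm
ω = 2π×1701/60 = 178.1 rad/s
τ = P_out/ω = 5850/178.1 = 32.8 N·m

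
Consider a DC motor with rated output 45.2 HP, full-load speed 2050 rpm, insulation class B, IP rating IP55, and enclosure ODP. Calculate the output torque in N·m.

157 N·m

P_out = 45.2 × 746 = 33719 W
ω = 2π × 2050/60 = 214.7 rad/s
τ = P_out/ω = 33719/214.7 = 157 N·m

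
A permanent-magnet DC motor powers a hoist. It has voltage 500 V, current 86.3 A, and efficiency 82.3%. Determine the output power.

P_in = V·I = 500 × 86.3 = 43150 W
P_out = η·P_in = 0.823 × 43150 = 35512 W

35.5 kW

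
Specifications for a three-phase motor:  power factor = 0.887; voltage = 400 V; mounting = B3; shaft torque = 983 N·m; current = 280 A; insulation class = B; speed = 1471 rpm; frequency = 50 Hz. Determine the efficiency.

ω = 2π × 1471/60 = 154 rad/s; P_out = τω = 983 × 154 = 151382 W
P_in = √3·V_L·I_L·cosφ = 1.732 × 400 × 280 × 0.887 = 172064 W
η = P_out / P_in = 151382 / 172064 = 0.880 = 88.0%

88.0 %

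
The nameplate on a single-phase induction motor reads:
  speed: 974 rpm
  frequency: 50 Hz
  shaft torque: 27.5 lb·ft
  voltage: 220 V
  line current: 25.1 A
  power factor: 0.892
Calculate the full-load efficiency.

τ = 27.5 lb·ft × 1.356 = 37.29 N·m
ω = 2π × 974/60 = 102 rad/s; P_out = τω = 37.29 × 102 = 3804 W
P_in = V·I·cosφ = 220 × 25.1 × 0.892 = 4926 W
η = P_out / P_in = 3804 / 4926 = 0.772 = 77.2%

77.2 %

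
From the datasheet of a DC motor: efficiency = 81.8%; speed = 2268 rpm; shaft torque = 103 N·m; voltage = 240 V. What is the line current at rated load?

125 A

ω = 2π×2268/60 = 237.5 rad/s; P_out = τω = 103 × 237.5 = 24463 W
P_in = P_out / η = 24463 / 0.818 = 29906 W
I = P_in / V = 29906 / 240 = 125 A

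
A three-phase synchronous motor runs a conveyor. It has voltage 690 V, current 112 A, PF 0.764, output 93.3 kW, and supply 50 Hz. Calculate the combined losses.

8.96 kW

P_in = √3·V·I·cosφ = 1.732×690×112×0.764 = 102261 W
P_out = 93300 W
Losses = P_in − P_out = 102261 − 93300 = 8961 W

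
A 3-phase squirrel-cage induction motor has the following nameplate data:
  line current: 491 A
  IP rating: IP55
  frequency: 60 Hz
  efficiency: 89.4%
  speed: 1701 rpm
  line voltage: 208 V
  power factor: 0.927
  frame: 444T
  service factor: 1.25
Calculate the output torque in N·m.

P_in = √3·V·I·cosφ = 1.732 × 208 × 491 × 0.927 = 163973 W
P_out = η·P_in = 0.894 × 163973 = 146592 W
n = 1701 rpm
ω = 2π×1701/60 = 178.1 rad/s
τ = P_out/ω = 146592/178.1 = 823 N·m

823 N·m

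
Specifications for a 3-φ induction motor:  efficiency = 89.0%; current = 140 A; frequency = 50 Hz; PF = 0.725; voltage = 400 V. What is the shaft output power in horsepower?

83.9 HP

P_in = √3·V·I·cosφ = 1.732 × 400 × 140 × 0.725 = 70319 W
P_out = η·P_in = 0.89 × 70319 = 62584 W
= 62584/746 = 83.9 HP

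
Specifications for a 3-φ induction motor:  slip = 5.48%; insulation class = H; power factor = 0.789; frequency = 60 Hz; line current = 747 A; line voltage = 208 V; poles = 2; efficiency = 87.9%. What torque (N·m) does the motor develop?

P_in = √3·V·I·cosφ = 1.732 × 208 × 747 × 0.789 = 212329 W
P_out = η·P_in = 0.879 × 212329 = 186637 W
n_s = 120×60/2 = 3600 rpm; n = 3600×(1−0.0548) = 3403 rpm
ω = 2π×3403/60 = 356.4 rad/s
τ = P_out/ω = 186637/356.4 = 524 N·m

524 N·m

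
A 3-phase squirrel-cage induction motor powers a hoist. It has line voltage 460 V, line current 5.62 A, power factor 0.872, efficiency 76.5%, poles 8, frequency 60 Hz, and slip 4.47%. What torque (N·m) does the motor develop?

33.2 N·m

P_in = √3·V·I·cosφ = 1.732 × 460 × 5.62 × 0.872 = 3904 W
P_out = η·P_in = 0.765 × 3904 = 2987 W
n_s = 120×60/8 = 900 rpm; n = 900×(1−0.0447) = 860 rpm
ω = 2π×860/60 = 90.06 rad/s
τ = P_out/ω = 2987/90.06 = 33.2 N·m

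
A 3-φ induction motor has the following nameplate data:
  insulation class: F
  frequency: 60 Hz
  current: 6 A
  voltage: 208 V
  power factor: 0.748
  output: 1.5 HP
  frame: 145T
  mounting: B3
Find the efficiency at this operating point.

P_out = 1.5 × 746 = 1119 W
P_in = √3·V_L·I_L·cosφ = 1.732 × 208 × 6 × 0.748 = 1617 W
η = P_out / P_in = 1119 / 1617 = 0.692 = 69.2%

69.2 %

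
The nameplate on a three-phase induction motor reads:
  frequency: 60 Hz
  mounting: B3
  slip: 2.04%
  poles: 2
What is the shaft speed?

3527 rpm

n_s = 120f/p = 120×60/2 = 3600 rpm
n = n_s(1 − s) = 3600 × (1 − 0.0204) = 3527 rpm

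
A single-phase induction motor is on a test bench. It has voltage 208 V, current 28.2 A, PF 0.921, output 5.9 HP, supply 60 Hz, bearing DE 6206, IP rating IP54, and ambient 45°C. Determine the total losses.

P_in = V·I·cosφ = 208×28.2×0.921 = 5402 W
P_out = 5.9×746 = 4401 W
Losses = P_in − P_out = 5402 − 4401 = 1001 W

1000 W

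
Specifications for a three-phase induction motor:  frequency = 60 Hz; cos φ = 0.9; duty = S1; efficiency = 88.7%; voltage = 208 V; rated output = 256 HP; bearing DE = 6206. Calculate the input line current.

P_out = 256 × 746 = 190976 W
P_in = P_out / η = 190976 / 0.887 = 215306 W
I_L = P_in / (√3·V_L·cosφ) = 215306 / (1.732 × 208 × 0.9) = 664 A

664 A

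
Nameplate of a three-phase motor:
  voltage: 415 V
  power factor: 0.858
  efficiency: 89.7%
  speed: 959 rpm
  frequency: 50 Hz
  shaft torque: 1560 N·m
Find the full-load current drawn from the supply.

ω = 2π×959/60 = 100.4 rad/s; P_out = τω = 1560 × 100.4 = 156624 W
P_in = P_out / η = 156624 / 0.897 = 174609 W
I_L = P_in / (√3·V_L·cosφ) = 174609 / (1.732 × 415 × 0.858) = 283 A

283 A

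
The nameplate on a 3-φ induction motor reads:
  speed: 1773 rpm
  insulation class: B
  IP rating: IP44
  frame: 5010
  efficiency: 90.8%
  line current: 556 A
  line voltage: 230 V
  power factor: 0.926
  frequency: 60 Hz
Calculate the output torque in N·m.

P_in = √3·V·I·cosφ = 1.732 × 230 × 556 × 0.926 = 205098 W
P_out = η·P_in = 0.908 × 205098 = 186229 W
n = 1773 rpm
ω = 2π×1773/60 = 185.7 rad/s
τ = P_out/ω = 186229/185.7 = 1000 N·m

1000 N·m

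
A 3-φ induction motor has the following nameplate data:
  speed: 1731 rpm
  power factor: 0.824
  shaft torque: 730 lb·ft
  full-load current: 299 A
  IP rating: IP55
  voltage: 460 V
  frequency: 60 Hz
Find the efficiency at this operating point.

τ = 730 lb·ft × 1.356 = 989.9 N·m
ω = 2π × 1731/60 = 181.3 rad/s; P_out = τω = 989.9 × 181.3 = 179469 W
P_in = √3·V_L·I_L·cosφ = 1.732 × 460 × 299 × 0.824 = 196293 W
η = P_out / P_in = 179469 / 196293 = 0.914 = 91.4%

91.4 %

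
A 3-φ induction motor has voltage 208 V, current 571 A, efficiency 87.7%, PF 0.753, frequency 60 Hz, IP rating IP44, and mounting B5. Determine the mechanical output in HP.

182 HP

P_in = √3·V·I·cosφ = 1.732 × 208 × 571 × 0.753 = 154897 W
P_out = η·P_in = 0.877 × 154897 = 135845 W
= 135845/746 = 182 HP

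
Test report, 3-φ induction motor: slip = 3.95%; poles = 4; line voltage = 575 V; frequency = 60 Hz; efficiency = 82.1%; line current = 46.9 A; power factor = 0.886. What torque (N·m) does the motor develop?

P_in = √3·V·I·cosφ = 1.732 × 575 × 46.9 × 0.886 = 41383 W
P_out = η·P_in = 0.821 × 41383 = 33975 W
n_s = 120×60/4 = 1800 rpm; n = 1800×(1−0.0395) = 1729 rpm
ω = 2π×1729/60 = 181.1 rad/s
τ = P_out/ω = 33975/181.1 = 188 N·m

188 N·m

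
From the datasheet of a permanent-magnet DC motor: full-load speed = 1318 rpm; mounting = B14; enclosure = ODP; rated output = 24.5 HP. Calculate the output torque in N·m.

P_out = 24.5 × 746 = 18277 W
ω = 2π × 1318/60 = 138 rad/s
τ = P_out/ω = 18277/138 = 132 N·m

132 N·m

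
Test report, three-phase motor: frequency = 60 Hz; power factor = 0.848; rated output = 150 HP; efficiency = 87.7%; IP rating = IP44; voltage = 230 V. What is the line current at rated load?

P_out = 150 × 746 = 111900 W
P_in = P_out / η = 111900 / 0.877 = 127594 W
I_L = P_in / (√3·V_L·cosφ) = 127594 / (1.732 × 230 × 0.848) = 378 A

378 A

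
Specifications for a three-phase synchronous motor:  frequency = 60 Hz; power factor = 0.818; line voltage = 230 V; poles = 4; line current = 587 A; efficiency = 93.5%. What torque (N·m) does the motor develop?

949 N·m

P_in = √3·V·I·cosφ = 1.732 × 230 × 587 × 0.818 = 191279 W
P_out = η·P_in = 0.935 × 191279 = 178846 W
n = n_s = 120×60/4 = 1800 rpm (synchronous)
ω = 2π×1800/60 = 188.5 rad/s
τ = P_out/ω = 178846/188.5 = 949 N·m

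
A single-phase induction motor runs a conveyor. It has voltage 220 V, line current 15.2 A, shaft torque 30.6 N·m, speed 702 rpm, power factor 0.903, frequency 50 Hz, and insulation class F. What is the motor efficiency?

ω = 2π × 702/60 = 73.51 rad/s; P_out = τω = 30.6 × 73.51 = 2249 W
P_in = V·I·cosφ = 220 × 15.2 × 0.903 = 3020 W
η = P_out / P_in = 2249 / 3020 = 0.745 = 74.5%

74.5 %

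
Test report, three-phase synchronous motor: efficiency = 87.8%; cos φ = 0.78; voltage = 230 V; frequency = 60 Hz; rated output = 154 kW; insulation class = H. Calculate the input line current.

P_out = 154 kW = 154000 W
P_in = P_out / η = 154000 / 0.878 = 175399 W
I_L = P_in / (√3·V_L·cosφ) = 175399 / (1.732 × 230 × 0.78) = 564 A

564 A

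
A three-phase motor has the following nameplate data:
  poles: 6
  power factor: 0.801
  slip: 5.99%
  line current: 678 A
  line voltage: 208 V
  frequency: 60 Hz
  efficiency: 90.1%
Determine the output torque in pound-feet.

P_in = √3·V·I·cosφ = 1.732 × 208 × 678 × 0.801 = 195647 W
P_out = η·P_in = 0.901 × 195647 = 176278 W
n_s = 120×60/6 = 1200 rpm; n = 1200×(1−0.0599) = 1128 rpm
ω = 2π×1128/60 = 118.1 rad/s
τ = P_out/ω = 176278/118.1 = 1493 N·m
In lb·ft: 1493/1.356 = 1100 lb·ft

1100 lb·ft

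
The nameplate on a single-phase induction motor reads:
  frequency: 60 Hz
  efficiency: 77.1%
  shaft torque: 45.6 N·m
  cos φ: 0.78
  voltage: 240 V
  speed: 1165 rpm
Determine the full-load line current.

38.5 A

ω = 2π×1165/60 = 122 rad/s; P_out = τω = 45.6 × 122 = 5563 W
P_in = P_out / η = 5563 / 0.771 = 7215 W
I = P_in / (V·cosφ) = 7215 / (240 × 0.78) = 38.5 A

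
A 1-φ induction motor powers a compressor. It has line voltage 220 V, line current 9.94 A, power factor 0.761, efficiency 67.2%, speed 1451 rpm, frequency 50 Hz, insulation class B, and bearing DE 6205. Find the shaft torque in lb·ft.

P_in = V·I·cosφ = 220 × 9.94 × 0.761 = 1664 W
P_out = η·P_in = 0.672 × 1664 = 1118 W
n = 1451 rpm
ω = 2π×1451/60 = 151.9 rad/s
τ = P_out/ω = 1118/151.9 = 7.36 N·m
In lb·ft: 7.36/1.356 = 5.43 lb·ft

5.43 lb·ft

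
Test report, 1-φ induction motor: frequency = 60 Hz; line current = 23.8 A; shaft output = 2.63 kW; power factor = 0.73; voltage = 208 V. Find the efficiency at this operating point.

P_out = 2.63 kW = 2630 W
P_in = V·I·cosφ = 208 × 23.8 × 0.73 = 3614 W
η = P_out / P_in = 2630 / 3614 = 0.728 = 72.8%

72.8 %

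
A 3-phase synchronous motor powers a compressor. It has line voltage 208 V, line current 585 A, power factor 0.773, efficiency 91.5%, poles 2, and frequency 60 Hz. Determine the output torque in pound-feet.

292 lb·ft

P_in = √3·V·I·cosφ = 1.732 × 208 × 585 × 0.773 = 162910 W
P_out = η·P_in = 0.915 × 162910 = 149063 W
n = n_s = 120×60/2 = 3600 rpm (synchronous)
ω = 2π×3600/60 = 377 rad/s
τ = P_out/ω = 149063/377 = 395.4 N·m
In lb·ft: 395.4/1.356 = 292 lb·ft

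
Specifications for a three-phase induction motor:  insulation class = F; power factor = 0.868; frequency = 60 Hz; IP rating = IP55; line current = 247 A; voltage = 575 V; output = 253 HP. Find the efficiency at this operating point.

P_out = 253 × 746 = 188738 W
P_in = √3·V_L·I_L·cosφ = 1.732 × 575 × 247 × 0.868 = 213517 W
η = P_out / P_in = 188738 / 213517 = 0.884 = 88.4%

88.4 %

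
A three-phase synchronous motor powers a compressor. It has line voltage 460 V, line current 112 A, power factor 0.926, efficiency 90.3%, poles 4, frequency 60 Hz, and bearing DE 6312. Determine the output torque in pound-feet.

292 lb·ft

P_in = √3·V·I·cosφ = 1.732 × 460 × 112 × 0.926 = 82629 W
P_out = η·P_in = 0.903 × 82629 = 74614 W
n = n_s = 120×60/4 = 1800 rpm (synchronous)
ω = 2π×1800/60 = 188.5 rad/s
τ = P_out/ω = 74614/188.5 = 395.8 N·m
In lb·ft: 395.8/1.356 = 292 lb·ft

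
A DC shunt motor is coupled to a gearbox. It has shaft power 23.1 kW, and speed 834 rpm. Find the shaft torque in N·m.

264 N·m

ω = 2π × 834/60 = 87.34 rad/s
τ = P/ω = 23100/87.34 = 264 N·m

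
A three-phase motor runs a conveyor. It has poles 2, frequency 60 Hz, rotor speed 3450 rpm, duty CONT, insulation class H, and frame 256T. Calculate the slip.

n_s = 120f/p = 120×60/2 = 3600 rpm
s = (n_s − n)/n_s = (3600 − 3450)/3600 = 0.0417

4.17 %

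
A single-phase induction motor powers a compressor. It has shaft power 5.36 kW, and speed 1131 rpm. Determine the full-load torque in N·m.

ω = 2π × 1131/60 = 118.4 rad/s
τ = P/ω = 5360/118.4 = 45.3 N·m

45.3 N·m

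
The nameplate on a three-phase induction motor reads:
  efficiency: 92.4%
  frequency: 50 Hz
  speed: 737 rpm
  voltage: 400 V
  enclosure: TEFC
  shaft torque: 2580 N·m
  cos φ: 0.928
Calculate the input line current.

335 A

ω = 2π×737/60 = 77.18 rad/s; P_out = τω = 2580 × 77.18 = 199124 W
P_in = P_out / η = 199124 / 0.924 = 215502 W
I_L = P_in / (√3·V_L·cosφ) = 215502 / (1.732 × 400 × 0.928) = 335 A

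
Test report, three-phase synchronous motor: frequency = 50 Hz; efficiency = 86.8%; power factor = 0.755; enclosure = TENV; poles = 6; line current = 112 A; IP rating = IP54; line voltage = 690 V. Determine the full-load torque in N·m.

P_in = √3·V·I·cosφ = 1.732 × 690 × 112 × 0.755 = 101056 W
P_out = η·P_in = 0.868 × 101056 = 87717 W
n = n_s = 120×50/6 = 1000 rpm (synchronous)
ω = 2π×1000/60 = 104.7 rad/s
τ = P_out/ω = 87717/104.7 = 838 N·m

838 N·m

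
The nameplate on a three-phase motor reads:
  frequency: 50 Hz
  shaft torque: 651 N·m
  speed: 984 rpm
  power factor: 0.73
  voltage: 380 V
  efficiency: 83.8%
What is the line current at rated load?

167 A

ω = 2π×984/60 = 103 rad/s; P_out = τω = 651 × 103 = 67053 W
P_in = P_out / η = 67053 / 0.838 = 80016 W
I_L = P_in / (√3·V_L·cosφ) = 80016 / (1.732 × 380 × 0.73) = 167 A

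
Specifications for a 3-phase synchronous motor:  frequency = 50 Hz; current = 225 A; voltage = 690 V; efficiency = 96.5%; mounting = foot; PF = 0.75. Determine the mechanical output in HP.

261 HP

P_in = √3·V·I·cosφ = 1.732 × 690 × 225 × 0.75 = 201670 W
P_out = η·P_in = 0.965 × 201670 = 194612 W
= 194612/746 = 261 HP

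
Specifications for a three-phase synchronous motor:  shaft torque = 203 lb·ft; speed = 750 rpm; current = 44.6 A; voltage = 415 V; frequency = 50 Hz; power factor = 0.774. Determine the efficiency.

τ = 203 lb·ft × 1.356 = 275.3 N·m
ω = 2π × 750/60 = 78.54 rad/s; P_out = τω = 275.3 × 78.54 = 21622 W
P_in = √3·V_L·I_L·cosφ = 1.732 × 415 × 44.6 × 0.774 = 24813 W
η = P_out / P_in = 21622 / 24813 = 0.871 = 87.1%

87.1 %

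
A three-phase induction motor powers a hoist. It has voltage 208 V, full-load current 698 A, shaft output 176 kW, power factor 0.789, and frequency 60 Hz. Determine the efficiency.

88.7 %

P_out = 176 kW = 176000 W
P_in = √3·V_L·I_L·cosφ = 1.732 × 208 × 698 × 0.789 = 198401 W
η = P_out / P_in = 176000 / 198401 = 0.887 = 88.7%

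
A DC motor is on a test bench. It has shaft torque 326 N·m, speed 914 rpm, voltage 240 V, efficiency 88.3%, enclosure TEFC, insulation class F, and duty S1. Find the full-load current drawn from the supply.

ω = 2π×914/60 = 95.71 rad/s; P_out = τω = 326 × 95.71 = 31201 W
P_in = P_out / η = 31201 / 0.883 = 35335 W
I = P_in / V = 35335 / 240 = 147 A

147 A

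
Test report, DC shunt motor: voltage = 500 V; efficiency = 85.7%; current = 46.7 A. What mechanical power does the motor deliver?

20 kW

P_in = V·I = 500 × 46.7 = 23350 W
P_out = η·P_in = 0.857 × 23350 = 20011 W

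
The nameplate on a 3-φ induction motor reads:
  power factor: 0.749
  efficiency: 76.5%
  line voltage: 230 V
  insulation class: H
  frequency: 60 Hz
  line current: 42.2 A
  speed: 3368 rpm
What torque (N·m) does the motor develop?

27.3 N·m

P_in = √3·V·I·cosφ = 1.732 × 230 × 42.2 × 0.749 = 12591 W
P_out = η·P_in = 0.765 × 12591 = 9632 W
n = 3368 rpm
ω = 2π×3368/60 = 352.7 rad/s
τ = P_out/ω = 9632/352.7 = 27.3 N·m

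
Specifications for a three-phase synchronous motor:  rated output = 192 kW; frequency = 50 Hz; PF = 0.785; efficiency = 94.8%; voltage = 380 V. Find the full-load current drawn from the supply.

P_out = 192 kW = 192000 W
P_in = P_out / η = 192000 / 0.948 = 202532 W
I_L = P_in / (√3·V_L·cosφ) = 202532 / (1.732 × 380 × 0.785) = 392 A

392 A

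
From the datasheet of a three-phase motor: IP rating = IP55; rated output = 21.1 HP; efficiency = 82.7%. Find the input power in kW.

P_out = 21.1 × 746 = 15741 W
P_in = P_out/η = 15741/0.827 = 19034 W = 19 kW

19 kW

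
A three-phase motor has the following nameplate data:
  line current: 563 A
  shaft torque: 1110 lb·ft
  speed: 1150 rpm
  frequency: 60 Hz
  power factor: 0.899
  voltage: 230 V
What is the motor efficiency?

89.9 %

τ = 1110 lb·ft × 1.356 = 1505 N·m
ω = 2π × 1150/60 = 120.4 rad/s; P_out = τω = 1505 × 120.4 = 181202 W
P_in = √3·V_L·I_L·cosφ = 1.732 × 230 × 563 × 0.899 = 201625 W
η = P_out / P_in = 181202 / 201625 = 0.899 = 89.9%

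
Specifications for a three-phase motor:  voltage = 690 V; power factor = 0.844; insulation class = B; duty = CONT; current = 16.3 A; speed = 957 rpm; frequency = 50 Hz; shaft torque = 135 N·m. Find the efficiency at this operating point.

ω = 2π × 957/60 = 100.2 rad/s; P_out = τω = 135 × 100.2 = 13527 W
P_in = √3·V_L·I_L·cosφ = 1.732 × 690 × 16.3 × 0.844 = 16441 W
η = P_out / P_in = 13527 / 16441 = 0.823 = 82.3%

82.3 %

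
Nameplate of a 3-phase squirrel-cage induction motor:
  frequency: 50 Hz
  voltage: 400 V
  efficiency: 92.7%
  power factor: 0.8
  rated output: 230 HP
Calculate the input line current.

334 A

P_out = 230 × 746 = 171580 W
P_in = P_out / η = 171580 / 0.927 = 185092 W
I_L = P_in / (√3·V_L·cosφ) = 185092 / (1.732 × 400 × 0.8) = 334 A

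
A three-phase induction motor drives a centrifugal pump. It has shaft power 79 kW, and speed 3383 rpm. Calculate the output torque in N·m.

223 N·m

ω = 2π × 3383/60 = 354.3 rad/s
τ = P/ω = 79000/354.3 = 223 N·m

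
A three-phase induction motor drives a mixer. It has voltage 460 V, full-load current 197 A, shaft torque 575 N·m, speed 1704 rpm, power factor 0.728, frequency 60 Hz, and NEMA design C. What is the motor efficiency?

89.8 %

ω = 2π × 1704/60 = 178.4 rad/s; P_out = τω = 575 × 178.4 = 102580 W
P_in = √3·V_L·I_L·cosφ = 1.732 × 460 × 197 × 0.728 = 114262 W
η = P_out / P_in = 102580 / 114262 = 0.898 = 89.8%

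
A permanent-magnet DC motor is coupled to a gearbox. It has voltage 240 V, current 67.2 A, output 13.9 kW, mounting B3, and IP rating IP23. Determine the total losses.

P_in = V·I = 240×67.2 = 16128 W
P_out = 13900 W
Losses = P_in − P_out = 16128 − 13900 = 2228 W

2.23 kW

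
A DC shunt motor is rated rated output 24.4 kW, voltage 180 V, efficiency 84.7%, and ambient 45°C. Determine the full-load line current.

P_out = 24.4 kW = 24400 W
P_in = P_out / η = 24400 / 0.847 = 28808 W
I = P_in / V = 28808 / 180 = 160 A

160 A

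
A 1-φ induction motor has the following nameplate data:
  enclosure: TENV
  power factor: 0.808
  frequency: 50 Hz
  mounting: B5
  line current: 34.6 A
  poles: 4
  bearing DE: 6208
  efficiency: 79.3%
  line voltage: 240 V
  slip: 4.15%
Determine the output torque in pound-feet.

P_in = V·I·cosφ = 240 × 34.6 × 0.808 = 6710 W
P_out = η·P_in = 0.793 × 6710 = 5321 W
n_s = 120×50/4 = 1500 rpm; n = 1500×(1−0.0415) = 1438 rpm
ω = 2π×1438/60 = 150.6 rad/s
τ = P_out/ω = 5321/150.6 = 35.33 N·m
In lb·ft: 35.33/1.356 = 26.1 lb·ft

26.1 lb·ft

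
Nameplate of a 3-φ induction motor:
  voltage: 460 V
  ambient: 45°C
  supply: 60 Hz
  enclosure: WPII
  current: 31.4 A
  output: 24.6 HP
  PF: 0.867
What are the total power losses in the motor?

3340 W

P_in = √3·V·I·cosφ = 1.732×460×31.4×0.867 = 21690 W
P_out = 24.6×746 = 18352 W
Losses = P_in − P_out = 21690 − 18352 = 3338 W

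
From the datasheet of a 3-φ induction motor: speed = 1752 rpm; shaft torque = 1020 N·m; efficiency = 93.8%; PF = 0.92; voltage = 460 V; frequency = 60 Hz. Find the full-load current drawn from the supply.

ω = 2π×1752/60 = 183.5 rad/s; P_out = τω = 1020 × 183.5 = 187170 W
P_in = P_out / η = 187170 / 0.938 = 199542 W
I_L = P_in / (√3·V_L·cosφ) = 199542 / (1.732 × 460 × 0.92) = 272 A

272 A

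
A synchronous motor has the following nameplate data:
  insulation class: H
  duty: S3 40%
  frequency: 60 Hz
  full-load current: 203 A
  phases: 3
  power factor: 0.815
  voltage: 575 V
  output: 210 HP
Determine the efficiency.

P_out = 210 × 746 = 156660 W
P_in = √3·V_L·I_L·cosφ = 1.732 × 575 × 203 × 0.815 = 164767 W
η = P_out / P_in = 156660 / 164767 = 0.951 = 95.1%

95.1 %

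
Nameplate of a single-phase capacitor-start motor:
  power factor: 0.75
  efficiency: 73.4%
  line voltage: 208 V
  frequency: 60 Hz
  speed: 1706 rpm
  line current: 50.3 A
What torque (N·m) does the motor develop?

P_in = V·I·cosφ = 208 × 50.3 × 0.75 = 7847 W
P_out = η·P_in = 0.734 × 7847 = 5760 W
n = 1706 rpm
ω = 2π×1706/60 = 178.7 rad/s
τ = P_out/ω = 5760/178.7 = 32.2 N·m

32.2 N·m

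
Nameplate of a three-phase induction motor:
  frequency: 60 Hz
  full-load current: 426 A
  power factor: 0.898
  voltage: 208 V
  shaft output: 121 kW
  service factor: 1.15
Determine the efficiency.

87.8 %

P_out = 121 kW = 121000 W
P_in = √3·V_L·I_L·cosφ = 1.732 × 208 × 426 × 0.898 = 137815 W
η = P_out / P_in = 121000 / 137815 = 0.878 = 87.8%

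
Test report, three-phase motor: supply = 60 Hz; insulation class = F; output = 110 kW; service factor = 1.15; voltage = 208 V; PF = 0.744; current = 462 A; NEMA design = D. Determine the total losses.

13800 W

P_in = √3·V·I·cosφ = 1.732×208×462×0.744 = 123830 W
P_out = 110000 W
Losses = P_in − P_out = 123830 − 110000 = 13830 W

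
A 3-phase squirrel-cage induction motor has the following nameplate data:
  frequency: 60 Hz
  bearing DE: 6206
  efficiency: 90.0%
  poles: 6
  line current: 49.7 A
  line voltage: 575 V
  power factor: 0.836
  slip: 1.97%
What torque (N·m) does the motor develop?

302 N·m

P_in = √3·V·I·cosφ = 1.732 × 575 × 49.7 × 0.836 = 41379 W
P_out = η·P_in = 0.9 × 41379 = 37241 W
n_s = 120×60/6 = 1200 rpm; n = 1200×(1−0.0197) = 1176 rpm
ω = 2π×1176/60 = 123.2 rad/s
τ = P_out/ω = 37241/123.2 = 302 N·m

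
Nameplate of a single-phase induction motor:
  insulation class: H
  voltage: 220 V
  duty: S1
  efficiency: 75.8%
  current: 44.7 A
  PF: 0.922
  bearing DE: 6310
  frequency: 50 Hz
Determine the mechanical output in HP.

P_in = V·I·cosφ = 220 × 44.7 × 0.922 = 9067 W
P_out = η·P_in = 0.758 × 9067 = 6873 W
= 6873/746 = 9.21 HP

9.21 HP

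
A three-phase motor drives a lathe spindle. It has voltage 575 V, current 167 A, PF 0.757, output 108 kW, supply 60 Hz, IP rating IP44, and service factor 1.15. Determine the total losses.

P_in = √3·V·I·cosφ = 1.732×575×167×0.757 = 125901 W
P_out = 108000 W
Losses = P_in − P_out = 125901 − 108000 = 17901 W

17.9 kW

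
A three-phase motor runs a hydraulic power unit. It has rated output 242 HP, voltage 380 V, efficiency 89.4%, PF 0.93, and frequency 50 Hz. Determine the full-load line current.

330 A

P_out = 242 × 746 = 180532 W
P_in = P_out / η = 180532 / 0.894 = 201937 W
I_L = P_in / (√3·V_L·cosφ) = 201937 / (1.732 × 380 × 0.93) = 330 A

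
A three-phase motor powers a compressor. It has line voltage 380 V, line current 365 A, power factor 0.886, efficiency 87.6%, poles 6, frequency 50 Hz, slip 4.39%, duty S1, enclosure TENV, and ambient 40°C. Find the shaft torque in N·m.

P_in = √3·V·I·cosφ = 1.732 × 380 × 365 × 0.886 = 212842 W
P_out = η·P_in = 0.876 × 212842 = 186450 W
n_s = 120×50/6 = 1000 rpm; n = 1000×(1−0.0439) = 956 rpm
ω = 2π×956/60 = 100.1 rad/s
τ = P_out/ω = 186450/100.1 = 1860 N·m

1860 N·m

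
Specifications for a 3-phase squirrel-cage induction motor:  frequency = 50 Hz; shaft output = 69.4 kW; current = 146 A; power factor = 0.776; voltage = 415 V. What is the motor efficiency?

P_out = 69.4 kW = 69400 W
P_in = √3·V_L·I_L·cosφ = 1.732 × 415 × 146 × 0.776 = 81435 W
η = P_out / P_in = 69400 / 81435 = 0.852 = 85.2%

85.2 %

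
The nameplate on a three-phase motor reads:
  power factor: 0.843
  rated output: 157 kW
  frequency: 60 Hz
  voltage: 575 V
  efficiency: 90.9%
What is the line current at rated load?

206 A

P_out = 157 kW = 157000 W
P_in = P_out / η = 157000 / 0.909 = 172717 W
I_L = P_in / (√3·V_L·cosφ) = 172717 / (1.732 × 575 × 0.843) = 206 A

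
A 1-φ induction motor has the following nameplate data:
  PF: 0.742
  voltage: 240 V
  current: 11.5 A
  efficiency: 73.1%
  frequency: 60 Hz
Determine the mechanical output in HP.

2.01 HP

P_in = V·I·cosφ = 240 × 11.5 × 0.742 = 2048 W
P_out = η·P_in = 0.731 × 2048 = 1497 W
= 1497/746 = 2.01 HP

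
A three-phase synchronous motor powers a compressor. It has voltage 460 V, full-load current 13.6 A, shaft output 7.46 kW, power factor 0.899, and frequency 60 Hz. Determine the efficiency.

76.6 %

P_out = 7.46 kW = 7460 W
P_in = √3·V_L·I_L·cosφ = 1.732 × 460 × 13.6 × 0.899 = 9741 W
η = P_out / P_in = 7460 / 9741 = 0.766 = 76.6%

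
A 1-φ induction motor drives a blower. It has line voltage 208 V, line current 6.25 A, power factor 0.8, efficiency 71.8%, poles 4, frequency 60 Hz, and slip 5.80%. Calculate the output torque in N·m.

P_in = V·I·cosφ = 208 × 6.25 × 0.8 = 1040 W
P_out = η·P_in = 0.718 × 1040 = 747 W
n_s = 120×60/4 = 1800 rpm; n = 1800×(1−0.058) = 1696 rpm
ω = 2π×1696/60 = 177.6 rad/s
τ = P_out/ω = 747/177.6 = 4.21 N·m

4.21 N·m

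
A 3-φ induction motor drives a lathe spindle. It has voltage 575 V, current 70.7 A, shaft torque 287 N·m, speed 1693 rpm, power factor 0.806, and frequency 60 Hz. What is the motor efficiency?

89.7 %

ω = 2π × 1693/60 = 177.3 rad/s; P_out = τω = 287 × 177.3 = 50885 W
P_in = √3·V_L·I_L·cosφ = 1.732 × 575 × 70.7 × 0.806 = 56751 W
η = P_out / P_in = 50885 / 56751 = 0.897 = 89.7%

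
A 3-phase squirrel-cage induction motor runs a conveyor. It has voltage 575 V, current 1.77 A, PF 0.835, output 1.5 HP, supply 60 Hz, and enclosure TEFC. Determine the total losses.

P_in = √3·V·I·cosφ = 1.732×575×1.77×0.835 = 1472 W
P_out = 1.5×746 = 1119 W
Losses = P_in − P_out = 1472 − 1119 = 353 W

353 W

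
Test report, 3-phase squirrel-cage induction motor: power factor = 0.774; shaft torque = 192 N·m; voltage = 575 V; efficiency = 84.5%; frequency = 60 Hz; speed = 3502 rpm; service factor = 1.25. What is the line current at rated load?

108 A

ω = 2π×3502/60 = 366.7 rad/s; P_out = τω = 192 × 366.7 = 70406 W
P_in = P_out / η = 70406 / 0.845 = 83321 W
I_L = P_in / (√3·V_L·cosφ) = 83321 / (1.732 × 575 × 0.774) = 108 A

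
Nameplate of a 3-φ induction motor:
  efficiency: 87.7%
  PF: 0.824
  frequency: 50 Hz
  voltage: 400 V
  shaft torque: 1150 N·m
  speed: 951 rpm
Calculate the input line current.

229 A

ω = 2π×951/60 = 99.59 rad/s; P_out = τω = 1150 × 99.59 = 114529 W
P_in = P_out / η = 114529 / 0.877 = 130592 W
I_L = P_in / (√3·V_L·cosφ) = 130592 / (1.732 × 400 × 0.824) = 229 A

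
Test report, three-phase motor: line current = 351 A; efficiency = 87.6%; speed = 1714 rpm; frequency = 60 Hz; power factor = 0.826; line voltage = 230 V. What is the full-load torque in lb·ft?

416 lb·ft

P_in = √3·V·I·cosφ = 1.732 × 230 × 351 × 0.826 = 115495 W
P_out = η·P_in = 0.876 × 115495 = 101174 W
n = 1714 rpm
ω = 2π×1714/60 = 179.5 rad/s
τ = P_out/ω = 101174/179.5 = 563.6 N·m
In lb·ft: 563.6/1.356 = 416 lb·ft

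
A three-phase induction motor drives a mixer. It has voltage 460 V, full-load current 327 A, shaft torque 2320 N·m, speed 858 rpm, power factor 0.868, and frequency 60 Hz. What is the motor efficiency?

ω = 2π × 858/60 = 89.85 rad/s; P_out = τω = 2320 × 89.85 = 208452 W
P_in = √3·V_L·I_L·cosφ = 1.732 × 460 × 327 × 0.868 = 226138 W
η = P_out / P_in = 208452 / 226138 = 0.922 = 92.2%

92.2 %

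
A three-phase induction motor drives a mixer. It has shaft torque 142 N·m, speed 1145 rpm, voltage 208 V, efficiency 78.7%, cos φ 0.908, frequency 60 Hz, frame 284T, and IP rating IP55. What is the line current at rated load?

ω = 2π×1145/60 = 119.9 rad/s; P_out = τω = 142 × 119.9 = 17026 W
P_in = P_out / η = 17026 / 0.787 = 21634 W
I_L = P_in / (√3·V_L·cosφ) = 21634 / (1.732 × 208 × 0.908) = 66.1 A

66.1 A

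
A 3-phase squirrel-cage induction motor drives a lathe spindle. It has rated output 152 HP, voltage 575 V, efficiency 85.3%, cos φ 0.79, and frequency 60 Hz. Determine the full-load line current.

P_out = 152 × 746 = 113392 W
P_in = P_out / η = 113392 / 0.853 = 132933 W
I_L = P_in / (√3·V_L·cosφ) = 132933 / (1.732 × 575 × 0.79) = 169 A

169 A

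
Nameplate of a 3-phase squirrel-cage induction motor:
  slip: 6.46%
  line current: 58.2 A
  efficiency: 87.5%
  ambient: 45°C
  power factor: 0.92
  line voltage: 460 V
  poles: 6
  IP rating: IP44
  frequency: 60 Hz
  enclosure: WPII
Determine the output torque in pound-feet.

P_in = √3·V·I·cosφ = 1.732 × 460 × 58.2 × 0.92 = 42660 W
P_out = η·P_in = 0.875 × 42660 = 37328 W
n_s = 120×60/6 = 1200 rpm; n = 1200×(1−0.0646) = 1122 rpm
ω = 2π×1122/60 = 117.5 rad/s
τ = P_out/ω = 37328/117.5 = 317.7 N·m
In lb·ft: 317.7/1.356 = 234 lb·ft

234 lb·ft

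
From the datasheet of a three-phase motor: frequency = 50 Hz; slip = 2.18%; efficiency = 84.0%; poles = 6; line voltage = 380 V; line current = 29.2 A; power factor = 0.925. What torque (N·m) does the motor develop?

P_in = √3·V·I·cosφ = 1.732 × 380 × 29.2 × 0.925 = 17777 W
P_out = η·P_in = 0.84 × 17777 = 14933 W
n_s = 120×50/6 = 1000 rpm; n = 1000×(1−0.0218) = 978 rpm
ω = 2π×978/60 = 102.4 rad/s
τ = P_out/ω = 14933/102.4 = 146 N·m

146 N·m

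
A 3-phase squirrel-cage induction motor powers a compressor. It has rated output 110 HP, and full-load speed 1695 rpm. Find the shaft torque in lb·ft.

P_out = 110 × 746 = 82060 W
ω = 2π × 1695/60 = 177.5 rad/s
τ = P_out/ω = 82060/177.5 = 462.3 N·m
In lb·ft: 462.3/1.356 = 341 lb·ft

341 lb·ft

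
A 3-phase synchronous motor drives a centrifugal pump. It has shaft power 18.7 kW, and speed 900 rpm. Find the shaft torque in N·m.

ω = 2π × 900/60 = 94.25 rad/s
τ = P/ω = 18700/94.25 = 198 N·m

198 N·m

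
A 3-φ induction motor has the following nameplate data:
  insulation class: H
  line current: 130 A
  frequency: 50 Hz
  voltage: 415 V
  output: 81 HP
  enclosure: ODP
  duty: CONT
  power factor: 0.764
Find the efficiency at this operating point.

P_out = 81 × 746 = 60426 W
P_in = √3·V_L·I_L·cosφ = 1.732 × 415 × 130 × 0.764 = 71389 W
η = P_out / P_in = 60426 / 71389 = 0.846 = 84.6%

84.6 %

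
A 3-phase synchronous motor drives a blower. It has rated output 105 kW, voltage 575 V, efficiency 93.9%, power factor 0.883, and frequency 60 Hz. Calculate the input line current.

127 A

P_out = 105 kW = 105000 W
P_in = P_out / η = 105000 / 0.939 = 111821 W
I_L = P_in / (√3·V_L·cosφ) = 111821 / (1.732 × 575 × 0.883) = 127 A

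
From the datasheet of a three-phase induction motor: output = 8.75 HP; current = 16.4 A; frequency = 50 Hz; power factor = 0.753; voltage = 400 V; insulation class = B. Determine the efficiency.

P_out = 8.75 × 746 = 6528 W
P_in = √3·V_L·I_L·cosφ = 1.732 × 400 × 16.4 × 0.753 = 8556 W
η = P_out / P_in = 6528 / 8556 = 0.763 = 76.3%

76.3 %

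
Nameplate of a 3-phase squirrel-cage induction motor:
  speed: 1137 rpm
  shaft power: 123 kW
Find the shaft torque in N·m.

1030 N·m

ω = 2π × 1137/60 = 119.1 rad/s
τ = P/ω = 123000/119.1 = 1030 N·m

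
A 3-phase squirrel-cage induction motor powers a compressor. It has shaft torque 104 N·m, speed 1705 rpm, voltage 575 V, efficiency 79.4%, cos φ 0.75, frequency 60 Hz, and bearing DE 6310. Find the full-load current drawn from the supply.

31.3 A

ω = 2π×1705/60 = 178.5 rad/s; P_out = τω = 104 × 178.5 = 18564 W
P_in = P_out / η = 18564 / 0.794 = 23380 W
I_L = P_in / (√3·V_L·cosφ) = 23380 / (1.732 × 575 × 0.75) = 31.3 A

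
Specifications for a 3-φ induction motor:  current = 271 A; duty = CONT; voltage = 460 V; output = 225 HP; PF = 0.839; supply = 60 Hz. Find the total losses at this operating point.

13.3 kW

P_in = √3·V·I·cosφ = 1.732×460×271×0.839 = 181149 W
P_out = 225×746 = 167850 W
Losses = P_in − P_out = 181149 − 167850 = 13299 W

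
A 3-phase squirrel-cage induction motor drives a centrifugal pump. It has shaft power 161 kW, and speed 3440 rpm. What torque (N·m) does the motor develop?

ω = 2π × 3440/60 = 360.2 rad/s
τ = P/ω = 161000/360.2 = 447 N·m

447 N·m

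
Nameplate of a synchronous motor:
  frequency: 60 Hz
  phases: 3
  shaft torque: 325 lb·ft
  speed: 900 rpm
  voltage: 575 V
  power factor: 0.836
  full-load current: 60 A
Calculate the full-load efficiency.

τ = 325 lb·ft × 1.356 = 440.7 N·m
ω = 2π × 900/60 = 94.25 rad/s; P_out = τω = 440.7 × 94.25 = 41536 W
P_in = √3·V_L·I_L·cosφ = 1.732 × 575 × 60 × 0.836 = 49954 W
η = P_out / P_in = 41536 / 49954 = 0.831 = 83.1%

83.1 %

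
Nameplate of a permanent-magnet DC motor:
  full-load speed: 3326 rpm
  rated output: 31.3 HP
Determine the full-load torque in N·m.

67 N·m

P_out = 31.3 × 746 = 23350 W
ω = 2π × 3326/60 = 348.3 rad/s
τ = P_out/ω = 23350/348.3 = 67 N·m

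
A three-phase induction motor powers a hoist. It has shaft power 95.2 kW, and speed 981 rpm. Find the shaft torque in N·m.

927 N·m

ω = 2π × 981/60 = 102.7 rad/s
τ = P/ω = 95200/102.7 = 927 N·m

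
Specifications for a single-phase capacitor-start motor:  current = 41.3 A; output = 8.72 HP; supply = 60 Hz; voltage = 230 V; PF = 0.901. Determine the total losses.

2.05 kW

P_in = V·I·cosφ = 230×41.3×0.901 = 8559 W
P_out = 8.72×746 = 6505 W
Losses = P_in − P_out = 8559 − 6505 = 2054 W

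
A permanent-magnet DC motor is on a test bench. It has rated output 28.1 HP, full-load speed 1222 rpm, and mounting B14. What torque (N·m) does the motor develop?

P_out = 28.1 × 746 = 20963 W
ω = 2π × 1222/60 = 128 rad/s
τ = P_out/ω = 20963/128 = 164 N·m

164 N·m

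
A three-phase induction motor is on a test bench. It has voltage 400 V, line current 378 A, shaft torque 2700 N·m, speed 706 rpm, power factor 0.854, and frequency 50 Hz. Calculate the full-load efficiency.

89.3 %

ω = 2π × 706/60 = 73.93 rad/s; P_out = τω = 2700 × 73.93 = 199611 W
P_in = √3·V_L·I_L·cosφ = 1.732 × 400 × 378 × 0.854 = 223644 W
η = P_out / P_in = 199611 / 223644 = 0.893 = 89.3%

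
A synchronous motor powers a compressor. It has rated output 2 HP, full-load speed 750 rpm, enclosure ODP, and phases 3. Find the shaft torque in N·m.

19 N·m

P_out = 2 × 746 = 1492 W
ω = 2π × 750/60 = 78.54 rad/s
τ = P_out/ω = 1492/78.54 = 19 N·m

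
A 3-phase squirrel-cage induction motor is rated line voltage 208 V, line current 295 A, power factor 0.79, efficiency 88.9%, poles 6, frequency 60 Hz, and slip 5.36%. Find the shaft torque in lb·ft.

463 lb·ft

P_in = √3·V·I·cosφ = 1.732 × 208 × 295 × 0.79 = 83958 W
P_out = η·P_in = 0.889 × 83958 = 74639 W
n_s = 120×60/6 = 1200 rpm; n = 1200×(1−0.0536) = 1136 rpm
ω = 2π×1136/60 = 119 rad/s
τ = P_out/ω = 74639/119 = 627.2 N·m
In lb·ft: 627.2/1.356 = 463 lb·ft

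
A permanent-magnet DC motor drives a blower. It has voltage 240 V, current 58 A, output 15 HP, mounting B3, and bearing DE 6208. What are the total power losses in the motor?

P_in = V·I = 240×58 = 13920 W
P_out = 15×746 = 11190 W
Losses = P_in − P_out = 13920 − 11190 = 2730 W

2.73 kW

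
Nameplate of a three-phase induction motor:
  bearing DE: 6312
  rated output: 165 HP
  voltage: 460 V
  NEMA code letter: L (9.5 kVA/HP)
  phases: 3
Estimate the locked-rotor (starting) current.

S_LR = 9.5 × 165 = 1567.5 kVA
I_LR = S_LR/(√3·V_L) = 1567500/(1.732×460) = 1970 A

1970 A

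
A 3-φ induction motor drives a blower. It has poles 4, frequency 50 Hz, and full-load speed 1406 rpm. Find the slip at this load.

6.27 %

n_s = 120f/p = 120×50/4 = 1500 rpm
s = (n_s − n)/n_s = (1500 − 1406)/1500 = 0.0627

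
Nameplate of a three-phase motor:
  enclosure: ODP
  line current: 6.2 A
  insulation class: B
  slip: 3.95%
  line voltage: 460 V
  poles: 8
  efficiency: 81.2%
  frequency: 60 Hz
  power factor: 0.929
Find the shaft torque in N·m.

41.2 N·m

P_in = √3·V·I·cosφ = 1.732 × 460 × 6.2 × 0.929 = 4589 W
P_out = η·P_in = 0.812 × 4589 = 3726 W
n_s = 120×60/8 = 900 rpm; n = 900×(1−0.0395) = 864 rpm
ω = 2π×864/60 = 90.48 rad/s
τ = P_out/ω = 3726/90.48 = 41.2 N·m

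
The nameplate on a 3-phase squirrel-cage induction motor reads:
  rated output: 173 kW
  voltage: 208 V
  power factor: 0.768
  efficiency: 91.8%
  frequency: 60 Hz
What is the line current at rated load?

681 A

P_out = 173 kW = 173000 W
P_in = P_out / η = 173000 / 0.918 = 188453 W
I_L = P_in / (√3·V_L·cosφ) = 188453 / (1.732 × 208 × 0.768) = 681 A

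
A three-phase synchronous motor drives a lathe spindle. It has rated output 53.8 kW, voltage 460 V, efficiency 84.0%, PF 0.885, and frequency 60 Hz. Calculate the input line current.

90.8 A

P_out = 53.8 kW = 53800 W
P_in = P_out / η = 53800 / 0.840 = 64048 W
I_L = P_in / (√3·V_L·cosφ) = 64048 / (1.732 × 460 × 0.885) = 90.8 A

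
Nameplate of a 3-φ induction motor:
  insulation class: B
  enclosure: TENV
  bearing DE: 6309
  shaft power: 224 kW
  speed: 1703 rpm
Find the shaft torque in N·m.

1260 N·m

ω = 2π × 1703/60 = 178.3 rad/s
τ = P/ω = 224000/178.3 = 1260 N·m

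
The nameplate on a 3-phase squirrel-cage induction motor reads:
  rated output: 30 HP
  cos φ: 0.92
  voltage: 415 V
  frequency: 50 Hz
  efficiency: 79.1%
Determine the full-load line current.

42.8 A

P_out = 30 × 746 = 22380 W
P_in = P_out / η = 22380 / 0.791 = 28293 W
I_L = P_in / (√3·V_L·cosφ) = 28293 / (1.732 × 415 × 0.92) = 42.8 A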